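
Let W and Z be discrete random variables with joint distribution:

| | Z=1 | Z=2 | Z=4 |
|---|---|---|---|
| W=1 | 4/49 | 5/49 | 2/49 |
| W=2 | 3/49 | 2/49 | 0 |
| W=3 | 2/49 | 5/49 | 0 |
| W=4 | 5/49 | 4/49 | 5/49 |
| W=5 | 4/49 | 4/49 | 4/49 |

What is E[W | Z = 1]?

28/9

P(Z = 1) = 18/49.
Summing W·P(W=x,Z=y) over the conditioning event gives 8/7.
E[W | Z = 1] = (8/7) / (18/49) = 28/9.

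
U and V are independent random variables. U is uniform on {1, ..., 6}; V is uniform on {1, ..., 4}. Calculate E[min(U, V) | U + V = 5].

3/2

P(U + V = 5) = 1/6.
Summing min(U,V)·P(x,y) over outcomes with U + V = 5 gives 1/4.
E[min(U, V) | U + V = 5] = (1/4) / (1/6) = 3/2.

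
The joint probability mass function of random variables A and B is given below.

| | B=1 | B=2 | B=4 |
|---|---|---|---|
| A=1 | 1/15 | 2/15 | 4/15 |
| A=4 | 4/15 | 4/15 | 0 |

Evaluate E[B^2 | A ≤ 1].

73/7

P(A ≤ 1) = 7/15.
Σ B^2·P over the event = 1·(1/15) + 4·(2/15) + 16·(4/15) = 73/15.
E[B^2 | A ≤ 1] = (73/15) / (7/15) = 73/7.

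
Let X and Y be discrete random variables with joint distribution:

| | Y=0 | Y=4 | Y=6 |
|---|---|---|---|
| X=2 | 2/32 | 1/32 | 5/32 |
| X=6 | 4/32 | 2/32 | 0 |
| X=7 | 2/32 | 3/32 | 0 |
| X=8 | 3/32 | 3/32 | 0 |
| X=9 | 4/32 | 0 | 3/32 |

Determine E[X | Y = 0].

P(Y = 0) = 15/32.
Σ X·P over the event = 2·(2/32) + 6·(4/32) + 7·(2/32) + 8·(3/32) + 9·(4/32) = 51/16.
E[X | Y = 0] = (51/16) / (15/32) = 34/5.

34/5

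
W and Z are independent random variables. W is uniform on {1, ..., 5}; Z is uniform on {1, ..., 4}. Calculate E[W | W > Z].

4

P(W > Z) = 1/2.
Summing W·P(x,y) over outcomes with W > Z gives 2.
E[W | W > Z] = (2) / (1/2) = 4.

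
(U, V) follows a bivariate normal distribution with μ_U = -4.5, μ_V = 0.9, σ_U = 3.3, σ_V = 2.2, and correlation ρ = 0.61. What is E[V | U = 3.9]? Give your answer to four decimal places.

For a bivariate normal, E[V | U=x] = μ_V + ρ·(σ_V/σ_U)·(x − μ_U).
E[V | U=3.9] = 0.9 + (0.61)·(2.2/3.3)·(3.9 − (-4.5)) = 0.9 + (0.40667)·(8.4) = 4.3160.

4.3160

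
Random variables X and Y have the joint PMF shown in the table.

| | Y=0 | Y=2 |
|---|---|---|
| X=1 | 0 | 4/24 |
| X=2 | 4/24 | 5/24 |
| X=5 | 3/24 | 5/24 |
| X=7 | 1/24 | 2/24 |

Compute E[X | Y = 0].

P(Y = 0) = 1/3.
Σ X·P over the event = 2·(4/24) + 5·(3/24) + 7·(1/24) = 5/4.
E[X | Y = 0] = (5/4) / (1/3) = 15/4.

15/4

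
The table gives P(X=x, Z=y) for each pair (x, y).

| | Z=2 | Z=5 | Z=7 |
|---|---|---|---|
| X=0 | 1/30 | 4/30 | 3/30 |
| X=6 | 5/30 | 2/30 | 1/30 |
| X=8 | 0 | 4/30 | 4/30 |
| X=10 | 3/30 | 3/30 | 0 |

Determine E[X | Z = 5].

74/13

P(Z = 5) = 13/30.
Σ X·P over the event = 0·(4/30) + 6·(2/30) + 8·(4/30) + 10·(3/30) = 37/15.
E[X | Z = 5] = (37/15) / (13/30) = 74/13.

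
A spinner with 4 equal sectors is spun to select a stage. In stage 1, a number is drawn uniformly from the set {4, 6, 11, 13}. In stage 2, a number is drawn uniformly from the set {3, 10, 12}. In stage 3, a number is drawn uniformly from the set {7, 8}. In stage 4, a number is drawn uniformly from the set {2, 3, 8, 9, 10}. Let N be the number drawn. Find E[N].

461/60

E[N | stage 1] = (4+6+11+13)/4 = 17/2.
E[N | stage 2] = (3+10+12)/3 = 25/3.
E[N | stage 3] = (7+8)/2 = 15/2.
E[N | stage 4] = (2+3+8+9+10)/5 = 32/5.
E[N] = (1/4)·(17/2) + (1/4)·(25/3) + (1/4)·(15/2) + (1/4)·(32/5) = 461/60.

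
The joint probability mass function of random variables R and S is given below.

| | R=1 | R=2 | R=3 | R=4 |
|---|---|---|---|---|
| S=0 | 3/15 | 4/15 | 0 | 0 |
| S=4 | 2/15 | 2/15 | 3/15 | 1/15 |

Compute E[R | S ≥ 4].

19/8

P(S ≥ 4) = 8/15.
Σ R·P over the event = 1·(2/15) + 2·(2/15) + 3·(3/15) + 4·(1/15) = 19/15.
E[R | S ≥ 4] = (19/15) / (8/15) = 19/8.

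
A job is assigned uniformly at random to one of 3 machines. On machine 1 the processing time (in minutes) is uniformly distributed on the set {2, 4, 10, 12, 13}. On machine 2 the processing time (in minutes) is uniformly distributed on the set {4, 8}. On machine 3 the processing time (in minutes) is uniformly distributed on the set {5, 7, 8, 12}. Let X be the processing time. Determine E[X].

E[X | machine 1] = (2+4+10+12+13)/5 = 41/5.
E[X | machine 2] = (4+8)/2 = 6.
E[X | machine 3] = (5+7+8+12)/4 = 8.
By the law of total expectation,
E[X] = (1/3)·(41/5) + (1/3)·(6) + (1/3)·(8) = 37/5.

37/5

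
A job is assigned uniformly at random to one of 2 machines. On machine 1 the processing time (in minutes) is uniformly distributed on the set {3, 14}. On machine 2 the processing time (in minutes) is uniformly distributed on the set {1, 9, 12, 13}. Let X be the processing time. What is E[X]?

E[X | machine 1] = (3+14)/2 = 17/2.
E[X | machine 2] = (1+9+12+13)/4 = 35/4.
By the law of total expectation,
E[X] = (1/2)·(17/2) + (1/2)·(35/4) = 69/8.

69/8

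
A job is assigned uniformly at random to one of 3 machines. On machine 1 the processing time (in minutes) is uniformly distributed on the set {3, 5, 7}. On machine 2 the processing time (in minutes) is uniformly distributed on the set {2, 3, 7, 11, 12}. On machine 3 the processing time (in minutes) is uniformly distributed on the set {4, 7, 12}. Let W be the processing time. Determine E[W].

E[W | machine 1] = (3+5+7)/3 = 5.
E[W | machine 2] = (2+3+7+11+12)/5 = 7.
E[W | machine 3] = (4+7+12)/3 = 23/3.
By the law of total expectation,
E[W] = (1/3)·(5) + (1/3)·(7) + (1/3)·(23/3) = 59/9.

59/9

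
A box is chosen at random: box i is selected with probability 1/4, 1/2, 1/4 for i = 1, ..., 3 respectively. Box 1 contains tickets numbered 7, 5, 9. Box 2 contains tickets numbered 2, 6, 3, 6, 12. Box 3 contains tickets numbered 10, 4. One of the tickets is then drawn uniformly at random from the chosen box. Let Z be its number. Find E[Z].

E[Z | box 1] = (7+5+9)/3 = 7.
E[Z | box 2] = (2+6+3+6+12)/5 = 29/5.
E[Z | box 3] = (10+4)/2 = 7.
E[Z] = (1/4)·(7) + (1/2)·(29/5) + (1/4)·(7) = 32/5.

32/5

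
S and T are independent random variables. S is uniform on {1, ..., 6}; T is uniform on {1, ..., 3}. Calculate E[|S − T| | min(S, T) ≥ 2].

Outcomes with min(S, T) ≥ 2: (2,2), (2,3), (3,2), (3,3), (4,2), (4,3), (5,2), (5,3), (6,2), (6,3), each with probability 1/18.
E[|S − T| | min(S, T) ≥ 2] = (0 + 1 + 1 + 0 + 2 + 1 + 3 + 2 + 4 + 3) / 10 = 17/10.

17/10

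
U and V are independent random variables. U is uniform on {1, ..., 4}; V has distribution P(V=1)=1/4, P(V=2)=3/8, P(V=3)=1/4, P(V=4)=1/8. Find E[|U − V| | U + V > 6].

P(U + V > 6) = 1/8.
Summing |U−V|·P(x,y) over outcomes with U + V > 6 gives 3/32.
E[|U − V| | U + V > 6] = (3/32) / (1/8) = 3/4.

3/4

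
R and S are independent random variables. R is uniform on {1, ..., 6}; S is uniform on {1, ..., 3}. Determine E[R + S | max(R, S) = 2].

10/3

P(max(R, S) = 2) = 1/6.
Summing (R+S)·P(x,y) over outcomes with max(R, S) = 2 gives 5/9.
E[R + S | max(R, S) = 2] = (5/9) / (1/6) = 10/3.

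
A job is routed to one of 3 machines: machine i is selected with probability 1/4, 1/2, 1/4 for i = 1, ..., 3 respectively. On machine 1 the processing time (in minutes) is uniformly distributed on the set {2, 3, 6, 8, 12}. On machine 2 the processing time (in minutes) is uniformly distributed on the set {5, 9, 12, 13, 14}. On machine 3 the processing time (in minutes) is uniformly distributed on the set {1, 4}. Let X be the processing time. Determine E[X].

E[X | machine 1] = (2+3+6+8+12)/5 = 31/5.
E[X | machine 2] = (5+9+12+13+14)/5 = 53/5.
E[X | machine 3] = (1+4)/2 = 5/2.
E[X] = (1/4)·(31/5) + (1/2)·(53/5) + (1/4)·(5/2) = 299/40.

299/40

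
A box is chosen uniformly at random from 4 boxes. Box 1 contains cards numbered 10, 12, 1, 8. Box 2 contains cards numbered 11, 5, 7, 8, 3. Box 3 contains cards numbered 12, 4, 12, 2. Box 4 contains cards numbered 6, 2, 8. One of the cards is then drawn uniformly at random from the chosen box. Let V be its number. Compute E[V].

1643/240

E[V | box 1] = (10+12+1+8)/4 = 31/4.
E[V | box 2] = (11+5+7+8+3)/5 = 34/5.
E[V | box 3] = (12+4+12+2)/4 = 15/2.
E[V | box 4] = (6+2+8)/3 = 16/3.
By the law of total expectation,
E[V] = (1/4)·(31/4) + (1/4)·(34/5) + (1/4)·(15/2) + (1/4)·(16/3) = 1643/240.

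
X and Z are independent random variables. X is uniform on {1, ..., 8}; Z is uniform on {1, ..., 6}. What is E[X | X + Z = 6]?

P(X + Z = 6) = 5/48.
Summing X·P(x,y) over outcomes with X + Z = 6 gives 5/16.
E[X | X + Z = 6] = (5/16) / (5/48) = 3.

3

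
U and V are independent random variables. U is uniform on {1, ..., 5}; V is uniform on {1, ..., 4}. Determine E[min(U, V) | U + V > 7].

11/3

Outcomes with U + V > 7: (4,4), (5,3), (5,4), each with probability 1/20.
E[min(U, V) | U + V > 7] = (4 + 3 + 4) / 3 = 11/3.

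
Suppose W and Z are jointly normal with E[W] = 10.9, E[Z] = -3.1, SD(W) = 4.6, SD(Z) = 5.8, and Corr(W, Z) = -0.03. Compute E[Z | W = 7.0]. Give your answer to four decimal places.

-2.9525

E[Z | W=x] = μ_Z + ρ(σ_Z/σ_W)(x − μ_W) for jointly normal variables.
E[Z | W=7.0] = -3.1 + (-0.03)·(5.8/4.6)·(7.0 − (10.9)) = -3.1 + (-0.037826)·(-3.9) = -2.9525.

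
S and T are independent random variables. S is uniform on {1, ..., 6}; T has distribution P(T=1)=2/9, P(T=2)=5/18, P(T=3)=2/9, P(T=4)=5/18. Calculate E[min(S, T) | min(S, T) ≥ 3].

P(min(S, T) ≥ 3) = 1/3.
Summing min(S,T)·P(x,y) over outcomes with min(S, T) ≥ 3 gives 41/36.
E[min(S, T) | min(S, T) ≥ 3] = (41/36) / (1/3) = 41/12.

41/12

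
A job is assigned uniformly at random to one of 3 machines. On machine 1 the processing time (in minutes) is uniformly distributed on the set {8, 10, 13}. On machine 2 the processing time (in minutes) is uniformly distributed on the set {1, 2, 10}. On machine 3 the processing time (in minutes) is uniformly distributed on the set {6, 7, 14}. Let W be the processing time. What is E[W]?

E[W | machine 1] = (8+10+13)/3 = 31/3.
E[W | machine 2] = (1+2+10)/3 = 13/3.
E[W | machine 3] = (6+7+14)/3 = 9.
E[W] = (1/3)·(31/3) + (1/3)·(13/3) + (1/3)·(9) = 71/9.

71/9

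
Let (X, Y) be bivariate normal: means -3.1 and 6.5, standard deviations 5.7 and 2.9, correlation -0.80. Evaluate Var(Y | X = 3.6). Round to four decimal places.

Var(Y | X=x) = (1 − ρ²)·σ_Y².
Var(Y | X=3.6) = (2.9)²·(1 − (-0.80)²) = 8.41·0.36 = 3.0276.

3.0276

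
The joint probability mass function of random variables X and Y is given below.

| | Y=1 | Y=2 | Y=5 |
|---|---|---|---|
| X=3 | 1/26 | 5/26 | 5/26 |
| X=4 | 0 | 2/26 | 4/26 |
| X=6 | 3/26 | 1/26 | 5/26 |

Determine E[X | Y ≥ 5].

61/14

P(Y ≥ 5) = 7/13.
Summing X·P(X=x,Y=y) over the conditioning event gives 61/26.
E[X | Y ≥ 5] = (61/26) / (7/13) = 61/14.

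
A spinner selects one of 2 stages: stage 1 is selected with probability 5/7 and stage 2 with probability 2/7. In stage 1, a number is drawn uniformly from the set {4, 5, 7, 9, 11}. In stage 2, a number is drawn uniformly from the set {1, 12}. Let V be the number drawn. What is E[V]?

E[V | stage 1] = (4+5+7+9+11)/5 = 36/5.
E[V | stage 2] = (1+12)/2 = 13/2.
By the law of total expectation,
E[V] = (5/7)·(36/5) + (2/7)·(13/2) = 7.

7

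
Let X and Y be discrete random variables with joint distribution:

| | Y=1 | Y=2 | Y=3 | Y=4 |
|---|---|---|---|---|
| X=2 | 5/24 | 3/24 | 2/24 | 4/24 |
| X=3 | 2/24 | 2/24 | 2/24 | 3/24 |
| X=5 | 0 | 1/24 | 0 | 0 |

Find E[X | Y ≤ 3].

P(Y ≤ 3) = 17/24.
Σ X·P over the event = 2·(5/24) + 2·(3/24) + 2·(2/24) + 3·(2/24) + 3·(2/24) + 3·(2/24) + 5·(1/24) = 43/24.
E[X | Y ≤ 3] = (43/24) / (17/24) = 43/17.

43/17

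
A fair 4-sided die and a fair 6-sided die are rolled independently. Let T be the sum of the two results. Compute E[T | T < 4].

8/3

P(T < 4) = 1/8.
Σ over the event: 2·1/24 + 3·1/12 = 1/3.
E[T | T < 4] = (1/3) / (1/8) = 8/3.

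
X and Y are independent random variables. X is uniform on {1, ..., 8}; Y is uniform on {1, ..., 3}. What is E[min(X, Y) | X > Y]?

17/9

P(X > Y) = 3/4.
Summing min(X,Y)·P(x,y) over outcomes with X > Y gives 17/12.
E[min(X, Y) | X > Y] = (17/12) / (3/4) = 17/9.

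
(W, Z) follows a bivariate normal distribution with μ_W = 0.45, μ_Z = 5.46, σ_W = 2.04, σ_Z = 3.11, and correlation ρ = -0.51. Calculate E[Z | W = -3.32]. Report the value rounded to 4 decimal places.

The regression of Z on W has slope ρ·σ_Z/σ_W and passes through (μ_W, μ_Z).
E[Z | W=-3.32] = 5.46 + (-0.51)·(3.11/2.04)·(-3.32 − (0.45)) = 5.46 + (-0.7775)·(-3.77) = 8.3912.

8.3912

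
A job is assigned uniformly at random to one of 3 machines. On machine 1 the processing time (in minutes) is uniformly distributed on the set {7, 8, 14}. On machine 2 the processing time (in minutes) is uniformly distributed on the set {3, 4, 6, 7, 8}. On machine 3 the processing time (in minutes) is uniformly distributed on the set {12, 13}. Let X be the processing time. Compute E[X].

E[X | machine 1] = (7+8+14)/3 = 29/3.
E[X | machine 2] = (3+4+6+7+8)/5 = 28/5.
E[X | machine 3] = (12+13)/2 = 25/2.
E[X] = (1/3)·(29/3) + (1/3)·(28/5) + (1/3)·(25/2) = 833/90.

833/90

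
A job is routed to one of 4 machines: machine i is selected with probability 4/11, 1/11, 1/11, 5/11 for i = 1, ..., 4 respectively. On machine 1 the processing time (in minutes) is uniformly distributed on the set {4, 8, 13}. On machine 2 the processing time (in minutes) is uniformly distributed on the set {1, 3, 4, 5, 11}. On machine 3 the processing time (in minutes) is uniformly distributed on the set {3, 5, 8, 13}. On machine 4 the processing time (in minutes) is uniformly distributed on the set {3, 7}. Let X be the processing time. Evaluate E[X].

4223/660

E[X | machine 1] = (4+8+13)/3 = 25/3.
E[X | machine 2] = (1+3+4+5+11)/5 = 24/5.
E[X | machine 3] = (3+5+8+13)/4 = 29/4.
E[X | machine 4] = (3+7)/2 = 5.
By the law of total expectation,
E[X] = (4/11)·(25/3) + (1/11)·(24/5) + (1/11)·(29/4) + (5/11)·(5) = 4223/660.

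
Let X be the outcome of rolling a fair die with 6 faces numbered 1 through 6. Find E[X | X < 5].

Given X < 5, X is equally likely to be any of {1, 2, 3, 4}.
E[X | X < 5] = (1 + 2 + 3 + 4) / 4 = 5/2.

5/2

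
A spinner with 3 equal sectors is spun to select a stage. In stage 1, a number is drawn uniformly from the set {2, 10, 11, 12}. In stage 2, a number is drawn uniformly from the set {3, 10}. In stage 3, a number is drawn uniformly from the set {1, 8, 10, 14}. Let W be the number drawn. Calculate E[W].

E[W | stage 1] = (2+10+11+12)/4 = 35/4.
E[W | stage 2] = (3+10)/2 = 13/2.
E[W | stage 3] = (1+8+10+14)/4 = 33/4.
By the law of total expectation,
E[W] = (1/3)·(35/4) + (1/3)·(13/2) + (1/3)·(33/4) = 47/6.

47/6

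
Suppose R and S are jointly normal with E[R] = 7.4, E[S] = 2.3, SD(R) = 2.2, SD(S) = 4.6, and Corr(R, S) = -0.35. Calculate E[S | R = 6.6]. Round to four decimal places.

2.8855

For a bivariate normal, E[S | R=x] = μ_S + ρ·(σ_S/σ_R)·(x − μ_R).
E[S | R=6.6] = 2.3 + (-0.35)·(4.6/2.2)·(6.6 − (7.4)) = 2.3 + (-0.73182)·(-0.8) = 2.8855.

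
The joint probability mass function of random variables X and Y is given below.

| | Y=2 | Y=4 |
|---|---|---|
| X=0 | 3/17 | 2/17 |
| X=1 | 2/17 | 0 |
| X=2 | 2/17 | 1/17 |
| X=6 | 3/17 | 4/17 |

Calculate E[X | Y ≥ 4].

26/7

P(Y ≥ 4) = 7/17.
Σ X·P over the event = 0·(2/17) + 2·(1/17) + 6·(4/17) = 26/17.
E[X | Y ≥ 4] = (26/17) / (7/17) = 26/7.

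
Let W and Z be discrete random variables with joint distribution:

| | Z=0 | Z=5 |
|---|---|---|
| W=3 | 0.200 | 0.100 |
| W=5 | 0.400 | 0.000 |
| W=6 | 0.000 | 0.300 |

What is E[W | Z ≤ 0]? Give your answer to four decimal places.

4.3333

P(Z ≤ 0) = 0.600.
Σ W·P over the event = 3·(0.200) + 5·(0.400) = 2.600.
E[W | Z ≤ 0] = (2.600) / (0.600) = 4.3333.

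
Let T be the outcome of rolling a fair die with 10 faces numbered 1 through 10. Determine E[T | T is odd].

5

Given T is odd, T is equally likely to be any of {1, 3, 5, 7, 9}.
E[T | T is odd] = (1 + 3 + 5 + 7 + 9) / 5 = 5.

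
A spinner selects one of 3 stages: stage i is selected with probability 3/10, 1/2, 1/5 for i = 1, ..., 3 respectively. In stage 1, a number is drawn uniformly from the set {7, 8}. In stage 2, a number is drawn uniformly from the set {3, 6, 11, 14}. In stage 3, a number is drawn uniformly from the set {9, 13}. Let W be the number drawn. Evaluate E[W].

E[W | stage 1] = (7+8)/2 = 15/2.
E[W | stage 2] = (3+6+11+14)/4 = 17/2.
E[W | stage 3] = (9+13)/2 = 11.
By the law of total expectation,
E[W] = (3/10)·(15/2) + (1/2)·(17/2) + (1/5)·(11) = 87/10.

87/10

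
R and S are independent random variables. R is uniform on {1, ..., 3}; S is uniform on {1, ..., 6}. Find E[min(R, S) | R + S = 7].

2

Outcomes with R + S = 7: (1,6), (2,5), (3,4), each with probability 1/18.
E[min(R, S) | R + S = 7] = (1 + 2 + 3) / 3 = 2.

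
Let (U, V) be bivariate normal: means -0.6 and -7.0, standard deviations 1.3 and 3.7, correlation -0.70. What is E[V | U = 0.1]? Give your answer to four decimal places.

For a bivariate normal, E[V | U=x] = μ_V + ρ·(σ_V/σ_U)·(x − μ_U).
E[V | U=0.1] = -7.0 + (-0.70)·(3.7/1.3)·(0.1 − (-0.6)) = -7.0 + (-1.9923)·(0.7) = -8.3946.

-8.3946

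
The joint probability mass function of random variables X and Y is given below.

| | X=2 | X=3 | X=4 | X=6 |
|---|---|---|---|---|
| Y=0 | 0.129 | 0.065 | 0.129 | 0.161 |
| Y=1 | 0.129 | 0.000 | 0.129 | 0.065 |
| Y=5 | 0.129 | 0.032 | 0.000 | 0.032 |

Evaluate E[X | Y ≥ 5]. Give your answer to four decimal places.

2.8290

P(Y ≥ 5) = 0.193.
Σ X·P over the event = 2·(0.129) + 3·(0.032) + 6·(0.032) = 0.546.
E[X | Y ≥ 5] = (0.546) / (0.193) = 2.8290.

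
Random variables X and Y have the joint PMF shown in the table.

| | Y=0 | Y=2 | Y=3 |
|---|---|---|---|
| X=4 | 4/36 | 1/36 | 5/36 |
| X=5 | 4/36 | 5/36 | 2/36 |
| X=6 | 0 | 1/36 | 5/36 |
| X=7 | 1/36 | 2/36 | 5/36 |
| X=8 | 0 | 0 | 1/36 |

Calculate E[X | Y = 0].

43/9

P(Y = 0) = 1/4.
Σ X·P over the event = 4·(4/36) + 5·(4/36) + 7·(1/36) = 43/36.
E[X | Y = 0] = (43/36) / (1/4) = 43/9.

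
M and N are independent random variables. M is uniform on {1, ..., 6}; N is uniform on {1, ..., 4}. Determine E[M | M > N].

32/7

P(M > N) = 7/12.
Summing M·P(x,y) over outcomes with M > N gives 8/3.
E[M | M > N] = (8/3) / (7/12) = 32/7.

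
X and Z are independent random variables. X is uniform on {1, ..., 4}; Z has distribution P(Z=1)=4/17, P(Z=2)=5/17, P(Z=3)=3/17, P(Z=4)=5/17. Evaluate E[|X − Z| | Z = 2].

P(Z = 2) = 5/17.
Summing |X−Z|·P(x,y) over outcomes with Z = 2 gives 5/17.
E[|X − Z| | Z = 2] = (5/17) / (5/17) = 1.

1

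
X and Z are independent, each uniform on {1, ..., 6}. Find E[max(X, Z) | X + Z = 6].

Outcomes with X + Z = 6: (1,5), (2,4), (3,3), (4,2), (5,1), each with probability 1/36.
E[max(X, Z) | X + Z = 6] = (5 + 4 + 3 + 4 + 5) / 5 = 21/5.

21/5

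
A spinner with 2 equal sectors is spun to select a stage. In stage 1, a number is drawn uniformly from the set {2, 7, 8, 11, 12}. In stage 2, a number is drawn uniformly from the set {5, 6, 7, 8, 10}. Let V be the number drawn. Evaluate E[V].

E[V | stage 1] = (2+7+8+11+12)/5 = 8.
E[V | stage 2] = (5+6+7+8+10)/5 = 36/5.
By the law of total expectation,
E[V] = (1/2)·(8) + (1/2)·(36/5) = 38/5.

38/5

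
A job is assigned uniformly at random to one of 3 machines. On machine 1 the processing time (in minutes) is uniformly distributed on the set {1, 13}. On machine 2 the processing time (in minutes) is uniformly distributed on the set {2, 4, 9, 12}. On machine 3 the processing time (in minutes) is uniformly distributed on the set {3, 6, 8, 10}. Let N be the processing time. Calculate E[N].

41/6

E[N | machine 1] = (1+13)/2 = 7.
E[N | machine 2] = (2+4+9+12)/4 = 27/4.
E[N | machine 3] = (3+6+8+10)/4 = 27/4.
By the law of total expectation,
E[N] = (1/3)·(7) + (1/3)·(27/4) + (1/3)·(27/4) = 41/6.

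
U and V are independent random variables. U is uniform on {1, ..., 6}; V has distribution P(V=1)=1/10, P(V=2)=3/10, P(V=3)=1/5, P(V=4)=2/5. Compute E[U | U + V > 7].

100/19

P(U + V > 7) = 19/60.
Summing U·P(x,y) over outcomes with U + V > 7 gives 5/3.
E[U | U + V > 7] = (5/3) / (19/60) = 100/19.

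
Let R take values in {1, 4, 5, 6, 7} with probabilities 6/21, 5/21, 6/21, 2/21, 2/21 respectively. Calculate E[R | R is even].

P(R is even) = 1/3.
Σ over the event: 4·5/21 + 6·2/21 = 32/21.
E[R | R is even] = (32/21) / (1/3) = 32/7.

32/7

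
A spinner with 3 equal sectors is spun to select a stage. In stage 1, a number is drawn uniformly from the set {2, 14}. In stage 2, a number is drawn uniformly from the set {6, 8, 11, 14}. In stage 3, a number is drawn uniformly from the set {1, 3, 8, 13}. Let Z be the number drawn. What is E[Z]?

E[Z | stage 1] = (2+14)/2 = 8.
E[Z | stage 2] = (6+8+11+14)/4 = 39/4.
E[Z | stage 3] = (1+3+8+13)/4 = 25/4.
E[Z] = (1/3)·(8) + (1/3)·(39/4) + (1/3)·(25/4) = 8.

8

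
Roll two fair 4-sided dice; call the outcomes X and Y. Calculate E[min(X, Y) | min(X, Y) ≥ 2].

23/9

Outcomes with min(X, Y) ≥ 2: (2,2), (2,3), (2,4), (3,2), (3,3), (3,4), (4,2), (4,3), (4,4), each with probability 1/16.
E[min(X, Y) | min(X, Y) ≥ 2] = (2 + 2 + 2 + 2 + 3 + 3 + 2 + 3 + 4) / 9 = 23/9.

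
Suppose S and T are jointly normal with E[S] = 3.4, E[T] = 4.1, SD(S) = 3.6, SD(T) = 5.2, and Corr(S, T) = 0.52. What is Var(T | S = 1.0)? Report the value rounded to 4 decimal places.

The conditional variance in a bivariate normal is σ_T²(1 − ρ²), independent of x.
Var(T | S=1.0) = (5.2)²·(1 − (0.52)²) = 27.04·0.7296 = 19.7284.

19.7284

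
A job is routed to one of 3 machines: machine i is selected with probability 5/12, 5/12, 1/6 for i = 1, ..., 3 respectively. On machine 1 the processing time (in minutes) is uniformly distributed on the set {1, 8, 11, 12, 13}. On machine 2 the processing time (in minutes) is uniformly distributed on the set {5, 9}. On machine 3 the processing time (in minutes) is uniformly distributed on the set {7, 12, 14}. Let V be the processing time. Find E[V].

17/2

E[V | machine 1] = (1+8+11+12+13)/5 = 9.
E[V | machine 2] = (5+9)/2 = 7.
E[V | machine 3] = (7+12+14)/3 = 11.
E[V] = (5/12)·(9) + (5/12)·(7) + (1/6)·(11) = 17/2.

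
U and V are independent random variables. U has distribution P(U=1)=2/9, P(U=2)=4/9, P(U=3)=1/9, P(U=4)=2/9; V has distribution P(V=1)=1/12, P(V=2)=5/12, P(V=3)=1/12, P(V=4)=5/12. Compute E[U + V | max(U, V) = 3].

63/13

P(max(U, V) = 3) = 13/108.
Summing (U+V)·P(x,y) over outcomes with max(U, V) = 3 gives 7/12.
E[U + V | max(U, V) = 3] = (7/12) / (13/108) = 63/13.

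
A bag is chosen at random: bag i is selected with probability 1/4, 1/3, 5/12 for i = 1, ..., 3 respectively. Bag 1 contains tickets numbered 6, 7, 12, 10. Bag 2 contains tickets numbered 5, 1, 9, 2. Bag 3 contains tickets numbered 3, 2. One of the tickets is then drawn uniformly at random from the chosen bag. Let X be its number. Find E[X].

223/48

E[X | bag 1] = (6+7+12+10)/4 = 35/4.
E[X | bag 2] = (5+1+9+2)/4 = 17/4.
E[X | bag 3] = (3+2)/2 = 5/2.
By the law of total expectation,
E[X] = (1/4)·(35/4) + (1/3)·(17/4) + (5/12)·(5/2) = 223/48.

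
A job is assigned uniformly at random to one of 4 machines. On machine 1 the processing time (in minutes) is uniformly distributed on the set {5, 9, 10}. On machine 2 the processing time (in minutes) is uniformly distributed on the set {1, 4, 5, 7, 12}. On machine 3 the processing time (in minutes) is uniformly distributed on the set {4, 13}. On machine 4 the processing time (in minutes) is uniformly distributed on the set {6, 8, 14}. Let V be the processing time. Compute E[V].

E[V | machine 1] = (5+9+10)/3 = 8.
E[V | machine 2] = (1+4+5+7+12)/5 = 29/5.
E[V | machine 3] = (4+13)/2 = 17/2.
E[V | machine 4] = (6+8+14)/3 = 28/3.
By the law of total expectation,
E[V] = (1/4)·(8) + (1/4)·(29/5) + (1/4)·(17/2) + (1/4)·(28/3) = 949/120.

949/120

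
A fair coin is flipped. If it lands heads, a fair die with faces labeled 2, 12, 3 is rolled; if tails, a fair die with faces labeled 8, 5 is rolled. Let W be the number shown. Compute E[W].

73/12

E[W | heads] = (2+12+3)/3 = 17/3.
E[W | tails] = (8+5)/2 = 13/2.
E[W] = (1/2)·(17/3) + (1/2)·(13/2) = 73/12.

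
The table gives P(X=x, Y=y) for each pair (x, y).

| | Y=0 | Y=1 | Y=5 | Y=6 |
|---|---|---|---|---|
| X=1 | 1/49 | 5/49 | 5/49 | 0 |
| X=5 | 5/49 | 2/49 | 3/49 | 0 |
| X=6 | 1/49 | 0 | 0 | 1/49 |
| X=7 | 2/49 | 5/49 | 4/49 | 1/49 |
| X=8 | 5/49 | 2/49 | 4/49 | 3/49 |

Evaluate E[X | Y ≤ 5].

58/11

P(Y ≤ 5) = 44/49.
Summing X·P(X=x,Y=y) over the conditioning event gives 232/49.
E[X | Y ≤ 5] = (232/49) / (44/49) = 58/11.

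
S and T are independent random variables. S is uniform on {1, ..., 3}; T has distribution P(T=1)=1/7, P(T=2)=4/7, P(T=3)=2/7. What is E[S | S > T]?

P(S > T) = 2/7.
Summing S·P(x,y) over outcomes with S > T gives 17/21.
E[S | S > T] = (17/21) / (2/7) = 17/6.

17/6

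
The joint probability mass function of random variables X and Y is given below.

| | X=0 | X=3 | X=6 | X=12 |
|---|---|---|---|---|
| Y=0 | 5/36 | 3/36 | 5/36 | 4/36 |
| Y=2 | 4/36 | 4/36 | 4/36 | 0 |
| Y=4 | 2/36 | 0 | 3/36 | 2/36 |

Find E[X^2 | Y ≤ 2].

P(Y ≤ 2) = 29/36.
Σ X^2·P over the event = 0·(5/36) + 0·(4/36) + 9·(3/36) + 9·(4/36) + 36·(5/36) + 36·(4/36) + 144·(4/36) = 107/4.
E[X^2 | Y ≤ 2] = (107/4) / (29/36) = 963/29.

963/29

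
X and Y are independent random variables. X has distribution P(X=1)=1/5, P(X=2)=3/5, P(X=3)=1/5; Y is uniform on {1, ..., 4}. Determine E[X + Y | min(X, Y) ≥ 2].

P(min(X, Y) ≥ 2) = 3/5.
Summing (X+Y)·P(x,y) over outcomes with min(X, Y) ≥ 2 gives 63/20.
E[X + Y | min(X, Y) ≥ 2] = (63/20) / (3/5) = 21/4.

21/4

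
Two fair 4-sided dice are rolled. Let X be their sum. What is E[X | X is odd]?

P(X is odd) = 1/2.
Σ over the event: 3·1/8 + 5·1/4 + 7·1/8 = 5/2.
E[X | X is odd] = (5/2) / (1/2) = 5.

5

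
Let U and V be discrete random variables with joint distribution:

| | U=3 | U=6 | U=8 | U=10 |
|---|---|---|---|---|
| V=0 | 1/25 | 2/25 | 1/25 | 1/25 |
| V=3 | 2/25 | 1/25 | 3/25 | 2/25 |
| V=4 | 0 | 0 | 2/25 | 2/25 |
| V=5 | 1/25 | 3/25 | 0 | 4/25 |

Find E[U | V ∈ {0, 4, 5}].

P(V ∈ {0, 4, 5}) = 17/25.
Summing U·P(U=x,V=y) over the conditioning event gives 26/5.
E[U | V ∈ {0, 4, 5}] = (26/5) / (17/25) = 130/17.

130/17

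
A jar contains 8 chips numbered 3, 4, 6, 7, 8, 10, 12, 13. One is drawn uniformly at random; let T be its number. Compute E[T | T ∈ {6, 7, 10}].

P(T ∈ {6, 7, 10}) = 3/8.
Σ over the event: 6·1/8 + 7·1/8 + 10·1/8 = 23/8.
E[T | T ∈ {6, 7, 10}] = (23/8) / (3/8) = 23/3.

23/3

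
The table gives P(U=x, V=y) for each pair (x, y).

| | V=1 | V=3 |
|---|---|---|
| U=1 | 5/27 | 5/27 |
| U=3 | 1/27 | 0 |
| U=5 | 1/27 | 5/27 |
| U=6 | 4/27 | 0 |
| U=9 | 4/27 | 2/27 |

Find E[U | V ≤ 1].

73/15

P(V ≤ 1) = 5/9.
Σ U·P over the event = 1·(5/27) + 3·(1/27) + 5·(1/27) + 6·(4/27) + 9·(4/27) = 73/27.
E[U | V ≤ 1] = (73/27) / (5/9) = 73/15.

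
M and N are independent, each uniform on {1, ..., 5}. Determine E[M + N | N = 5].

Outcomes with N = 5: (1,5), (2,5), (3,5), (4,5), (5,5), each with probability 1/25.
E[M + N | N = 5] = (6 + 7 + 8 + 9 + 10) / 5 = 8.

8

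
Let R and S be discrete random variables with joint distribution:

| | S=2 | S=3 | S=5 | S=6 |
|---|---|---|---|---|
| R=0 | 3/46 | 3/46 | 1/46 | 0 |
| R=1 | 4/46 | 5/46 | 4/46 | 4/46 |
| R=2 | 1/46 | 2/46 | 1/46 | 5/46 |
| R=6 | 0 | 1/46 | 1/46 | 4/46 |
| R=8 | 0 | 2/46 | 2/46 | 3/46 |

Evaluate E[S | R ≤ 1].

29/8

P(R ≤ 1) = 12/23.
Σ S·P over the event = 2·(3/46) + 3·(3/46) + 5·(1/46) + 2·(4/46) + 3·(5/46) + 5·(4/46) + 6·(4/46) = 87/46.
E[S | R ≤ 1] = (87/46) / (12/23) = 29/8.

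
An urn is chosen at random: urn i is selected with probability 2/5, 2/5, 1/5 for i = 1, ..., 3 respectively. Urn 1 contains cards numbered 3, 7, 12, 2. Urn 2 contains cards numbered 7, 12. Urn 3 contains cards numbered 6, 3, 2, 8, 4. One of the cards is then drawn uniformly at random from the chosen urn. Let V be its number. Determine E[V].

178/25

E[V | urn 1] = (3+7+12+2)/4 = 6.
E[V | urn 2] = (7+12)/2 = 19/2.
E[V | urn 3] = (6+3+2+8+4)/5 = 23/5.
By the law of total expectation,
E[V] = (2/5)·(6) + (2/5)·(19/2) + (1/5)·(23/5) = 178/25.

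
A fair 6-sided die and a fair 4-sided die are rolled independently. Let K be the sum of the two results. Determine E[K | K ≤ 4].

P(K ≤ 4) = 1/4.
Σ over the event: 2·1/24 + 3·1/12 + 4·1/8 = 5/6.
E[K | K ≤ 4] = (5/6) / (1/4) = 10/3.

10/3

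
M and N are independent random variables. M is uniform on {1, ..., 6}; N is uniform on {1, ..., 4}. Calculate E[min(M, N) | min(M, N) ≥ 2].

41/15

P(min(M, N) ≥ 2) = 5/8.
Summing min(M,N)·P(x,y) over outcomes with min(M, N) ≥ 2 gives 41/24.
E[min(M, N) | min(M, N) ≥ 2] = (41/24) / (5/8) = 41/15.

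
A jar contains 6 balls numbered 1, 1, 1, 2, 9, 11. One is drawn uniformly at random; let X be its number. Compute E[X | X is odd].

P(X is odd) = 5/6.
Σ over the event: 1·1/2 + 9·1/6 + 11·1/6 = 23/6.
E[X | X is odd] = (23/6) / (5/6) = 23/5.

23/5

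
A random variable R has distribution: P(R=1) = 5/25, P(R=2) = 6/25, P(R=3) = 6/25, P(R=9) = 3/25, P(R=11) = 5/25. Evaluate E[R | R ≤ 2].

P(R ≤ 2) = 11/25.
Σ over the event: 1·1/5 + 2·6/25 = 17/25.
E[R | R ≤ 2] = (17/25) / (11/25) = 17/11.

17/11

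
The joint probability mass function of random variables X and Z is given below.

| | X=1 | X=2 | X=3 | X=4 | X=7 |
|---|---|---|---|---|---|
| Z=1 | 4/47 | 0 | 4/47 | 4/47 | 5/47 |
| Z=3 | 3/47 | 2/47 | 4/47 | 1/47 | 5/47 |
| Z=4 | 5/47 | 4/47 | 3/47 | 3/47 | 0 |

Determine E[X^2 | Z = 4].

P(Z = 4) = 15/47.
Σ X^2·P over the event = 1·(5/47) + 4·(4/47) + 9·(3/47) + 16·(3/47) = 96/47.
E[X^2 | Z = 4] = (96/47) / (15/47) = 32/5.

32/5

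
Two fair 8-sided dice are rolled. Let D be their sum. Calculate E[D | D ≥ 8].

P(D ≥ 8) = 43/64.
E[D | D ≥ 8] = (29/4) / (43/64) = 464/43.

464/43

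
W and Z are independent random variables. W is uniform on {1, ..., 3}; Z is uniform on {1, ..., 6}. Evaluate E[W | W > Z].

8/3

Outcomes with W > Z: (2,1), (3,1), (3,2), each with probability 1/18.
E[W | W > Z] = (2 + 3 + 3) / 3 = 8/3.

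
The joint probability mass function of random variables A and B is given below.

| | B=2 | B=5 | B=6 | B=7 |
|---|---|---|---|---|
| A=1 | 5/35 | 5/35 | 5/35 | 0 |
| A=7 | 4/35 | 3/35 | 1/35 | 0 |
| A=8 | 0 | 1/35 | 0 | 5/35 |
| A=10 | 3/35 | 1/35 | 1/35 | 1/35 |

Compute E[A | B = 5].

22/5

P(B = 5) = 2/7.
Summing A·P(A=x,B=y) over the conditioning event gives 44/35.
E[A | B = 5] = (44/35) / (2/7) = 22/5.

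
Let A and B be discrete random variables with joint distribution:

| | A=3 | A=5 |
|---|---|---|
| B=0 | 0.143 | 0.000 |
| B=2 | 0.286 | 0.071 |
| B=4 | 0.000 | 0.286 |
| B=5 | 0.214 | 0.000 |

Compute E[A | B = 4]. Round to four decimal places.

P(B = 4) = 0.286.
Σ A·P over the event = 5·(0.286) = 1.430.
E[A | B = 4] = (1.430) / (0.286) = 5.0000.

5.0000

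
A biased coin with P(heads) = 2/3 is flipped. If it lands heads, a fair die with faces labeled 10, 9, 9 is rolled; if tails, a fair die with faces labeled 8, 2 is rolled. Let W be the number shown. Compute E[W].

E[W | heads] = (10+9+9)/3 = 28/3.
E[W | tails] = (8+2)/2 = 5.
By the law of total expectation,
E[W] = (2/3)·(28/3) + (1/3)·(5) = 71/9.

71/9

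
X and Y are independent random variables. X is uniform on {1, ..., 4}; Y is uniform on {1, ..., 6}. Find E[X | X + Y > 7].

Outcomes with X + Y > 7: (2,6), (3,5), (3,6), (4,4), (4,5), (4,6), each with probability 1/24.
E[X | X + Y > 7] = (2 + 3 + 3 + 4 + 4 + 4) / 6 = 10/3.

10/3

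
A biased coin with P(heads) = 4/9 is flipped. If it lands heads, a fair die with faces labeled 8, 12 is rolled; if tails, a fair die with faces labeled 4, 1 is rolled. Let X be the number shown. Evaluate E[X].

35/6

E[X | heads] = (8+12)/2 = 10.
E[X | tails] = (4+1)/2 = 5/2.
E[X] = (4/9)·(10) + (5/9)·(5/2) = 35/6.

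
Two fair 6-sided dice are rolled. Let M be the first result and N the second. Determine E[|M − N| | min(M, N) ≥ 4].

8/9

P(min(M, N) ≥ 4) = 1/4.
Summing |M−N|·P(x,y) over outcomes with min(M, N) ≥ 4 gives 2/9.
E[|M − N| | min(M, N) ≥ 4] = (2/9) / (1/4) = 8/9.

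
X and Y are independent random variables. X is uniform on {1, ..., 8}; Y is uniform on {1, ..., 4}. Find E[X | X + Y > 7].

P(X + Y > 7) = 7/16.
Summing X·P(x,y) over outcomes with X + Y > 7 gives 23/8.
E[X | X + Y > 7] = (23/8) / (7/16) = 46/7.

46/7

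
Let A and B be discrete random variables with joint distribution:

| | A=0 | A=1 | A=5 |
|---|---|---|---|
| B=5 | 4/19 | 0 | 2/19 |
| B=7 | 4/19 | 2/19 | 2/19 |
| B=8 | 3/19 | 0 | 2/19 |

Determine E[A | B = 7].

P(B = 7) = 8/19.
Σ A·P over the event = 0·(4/19) + 1·(2/19) + 5·(2/19) = 12/19.
E[A | B = 7] = (12/19) / (8/19) = 3/2.

3/2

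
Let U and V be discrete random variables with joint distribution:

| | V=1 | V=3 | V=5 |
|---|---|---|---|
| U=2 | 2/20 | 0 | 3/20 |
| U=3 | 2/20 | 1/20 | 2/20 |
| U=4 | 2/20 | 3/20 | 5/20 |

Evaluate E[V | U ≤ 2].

P(U ≤ 2) = 1/4.
Σ V·P over the event = 1·(2/20) + 5·(3/20) = 17/20.
E[V | U ≤ 2] = (17/20) / (1/4) = 17/5.

17/5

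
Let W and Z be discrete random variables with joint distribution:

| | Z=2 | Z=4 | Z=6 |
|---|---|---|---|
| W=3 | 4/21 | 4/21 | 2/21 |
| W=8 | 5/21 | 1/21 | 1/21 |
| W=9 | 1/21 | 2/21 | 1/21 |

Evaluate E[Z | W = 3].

P(W = 3) = 10/21.
Σ Z·P over the event = 2·(4/21) + 4·(4/21) + 6·(2/21) = 12/7.
E[Z | W = 3] = (12/7) / (10/21) = 18/5.

18/5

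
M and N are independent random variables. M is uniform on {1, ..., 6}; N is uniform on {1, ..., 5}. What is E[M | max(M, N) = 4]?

Outcomes with max(M, N) = 4: (1,4), (2,4), (3,4), (4,1), (4,2), (4,3), (4,4), each with probability 1/30.
E[M | max(M, N) = 4] = (1 + 2 + 3 + 4 + 4 + 4 + 4) / 7 = 22/7.

22/7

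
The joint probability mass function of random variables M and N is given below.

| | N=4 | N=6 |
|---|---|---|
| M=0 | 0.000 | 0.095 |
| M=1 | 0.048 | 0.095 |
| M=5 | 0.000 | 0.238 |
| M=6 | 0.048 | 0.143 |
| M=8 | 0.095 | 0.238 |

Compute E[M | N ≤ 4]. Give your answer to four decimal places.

5.7382

P(N ≤ 4) = 0.191.
Σ M·P over the event = 1·(0.048) + 6·(0.048) + 8·(0.095) = 1.096.
E[M | N ≤ 4] = (1.096) / (0.191) = 5.7382.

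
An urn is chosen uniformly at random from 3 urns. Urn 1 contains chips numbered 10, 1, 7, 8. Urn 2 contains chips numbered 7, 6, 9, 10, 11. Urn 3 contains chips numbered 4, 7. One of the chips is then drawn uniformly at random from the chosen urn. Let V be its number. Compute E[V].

E[V | urn 1] = (10+1+7+8)/4 = 13/2.
E[V | urn 2] = (7+6+9+10+11)/5 = 43/5.
E[V | urn 3] = (4+7)/2 = 11/2.
By the law of total expectation,
E[V] = (1/3)·(13/2) + (1/3)·(43/5) + (1/3)·(11/2) = 103/15.

103/15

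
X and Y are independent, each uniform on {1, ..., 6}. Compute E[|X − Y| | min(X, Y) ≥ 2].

8/5

P(min(X, Y) ≥ 2) = 25/36.
Summing |X−Y|·P(x,y) over outcomes with min(X, Y) ≥ 2 gives 10/9.
E[|X − Y| | min(X, Y) ≥ 2] = (10/9) / (25/36) = 8/5.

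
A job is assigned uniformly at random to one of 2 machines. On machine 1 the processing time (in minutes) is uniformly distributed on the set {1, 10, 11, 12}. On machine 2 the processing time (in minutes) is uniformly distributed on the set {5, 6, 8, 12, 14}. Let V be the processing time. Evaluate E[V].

35/4

E[V | machine 1] = (1+10+11+12)/4 = 17/2.
E[V | machine 2] = (5+6+8+12+14)/5 = 9.
By the law of total expectation,
E[V] = (1/2)·(17/2) + (1/2)·(9) = 35/4.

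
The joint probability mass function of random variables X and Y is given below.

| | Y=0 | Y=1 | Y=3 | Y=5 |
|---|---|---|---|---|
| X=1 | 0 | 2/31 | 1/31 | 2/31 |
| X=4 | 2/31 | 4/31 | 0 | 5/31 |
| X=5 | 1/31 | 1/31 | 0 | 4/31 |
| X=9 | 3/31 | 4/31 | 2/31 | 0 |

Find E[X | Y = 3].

19/3

P(Y = 3) = 3/31.
Σ X·P over the event = 1·(1/31) + 9·(2/31) = 19/31.
E[X | Y = 3] = (19/31) / (3/31) = 19/3.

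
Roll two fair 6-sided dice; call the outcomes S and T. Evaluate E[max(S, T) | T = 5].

31/6

Outcomes with T = 5: (1,5), (2,5), (3,5), (4,5), (5,5), (6,5), each with probability 1/36.
E[max(S, T) | T = 5] = (5 + 5 + 5 + 5 + 5 + 6) / 6 = 31/6.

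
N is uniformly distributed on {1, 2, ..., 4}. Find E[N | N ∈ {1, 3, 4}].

8/3

P(N ∈ {1, 3, 4}) = 3/4.
Σ over the event: 1·1/4 + 3·1/4 + 4·1/4 = 2.
E[N | N ∈ {1, 3, 4}] = (2) / (3/4) = 8/3.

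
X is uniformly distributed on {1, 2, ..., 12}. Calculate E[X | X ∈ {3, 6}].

9/2

P(X ∈ {3, 6}) = 1/6.
Σ over the event: 3·1/12 + 6·1/12 = 3/4.
E[X | X ∈ {3, 6}] = (3/4) / (1/6) = 9/2.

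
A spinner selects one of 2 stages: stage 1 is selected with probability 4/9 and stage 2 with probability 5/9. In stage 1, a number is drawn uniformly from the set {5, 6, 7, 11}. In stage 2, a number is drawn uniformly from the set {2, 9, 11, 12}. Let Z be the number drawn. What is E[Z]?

E[Z | stage 1] = (5+6+7+11)/4 = 29/4.
E[Z | stage 2] = (2+9+11+12)/4 = 17/2.
By the law of total expectation,
E[Z] = (4/9)·(29/4) + (5/9)·(17/2) = 143/18.

143/18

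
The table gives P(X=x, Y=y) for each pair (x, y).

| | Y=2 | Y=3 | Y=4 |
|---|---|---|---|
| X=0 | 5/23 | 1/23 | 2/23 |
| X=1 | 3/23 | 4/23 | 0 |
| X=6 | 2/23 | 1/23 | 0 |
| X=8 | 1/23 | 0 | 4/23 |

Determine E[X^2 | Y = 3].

P(Y = 3) = 6/23.
Σ X^2·P over the event = 0·(1/23) + 1·(4/23) + 36·(1/23) = 40/23.
E[X^2 | Y = 3] = (40/23) / (6/23) = 20/3.

20/3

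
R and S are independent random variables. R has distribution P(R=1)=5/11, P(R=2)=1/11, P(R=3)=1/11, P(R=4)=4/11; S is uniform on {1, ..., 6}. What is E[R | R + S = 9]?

P(R + S = 9) = 5/66.
Summing R·P(x,y) over outcomes with R + S = 9 gives 19/66.
E[R | R + S = 9] = (19/66) / (5/66) = 19/5.

19/5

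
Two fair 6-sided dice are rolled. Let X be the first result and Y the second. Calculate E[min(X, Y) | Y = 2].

11/6

Outcomes with Y = 2: (1,2), (2,2), (3,2), (4,2), (5,2), (6,2), each with probability 1/36.
E[min(X, Y) | Y = 2] = (1 + 2 + 2 + 2 + 2 + 2) / 6 = 11/6.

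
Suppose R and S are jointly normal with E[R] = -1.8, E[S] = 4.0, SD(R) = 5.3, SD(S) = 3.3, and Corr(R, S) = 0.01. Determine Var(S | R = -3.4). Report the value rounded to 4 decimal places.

The conditional variance in a bivariate normal is σ_S²(1 − ρ²), independent of x.
Var(S | R=-3.4) = (3.3)²·(1 − (0.01)²) = 10.89·0.9999 = 10.8889.

10.8889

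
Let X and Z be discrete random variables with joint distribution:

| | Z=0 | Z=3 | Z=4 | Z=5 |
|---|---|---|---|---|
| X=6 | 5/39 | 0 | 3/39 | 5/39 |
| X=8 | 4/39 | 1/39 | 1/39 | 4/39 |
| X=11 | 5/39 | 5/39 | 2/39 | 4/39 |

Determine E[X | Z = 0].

117/14

P(Z = 0) = 14/39.
Σ X·P over the event = 6·(5/39) + 8·(4/39) + 11·(5/39) = 3.
E[X | Z = 0] = (3) / (14/39) = 117/14.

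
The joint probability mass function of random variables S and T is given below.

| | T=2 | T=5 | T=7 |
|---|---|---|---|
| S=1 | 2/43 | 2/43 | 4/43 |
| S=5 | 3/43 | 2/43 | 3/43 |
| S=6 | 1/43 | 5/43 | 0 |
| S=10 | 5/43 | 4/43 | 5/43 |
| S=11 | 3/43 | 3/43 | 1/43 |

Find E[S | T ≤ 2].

P(T ≤ 2) = 14/43.
Σ S·P over the event = 1·(2/43) + 5·(3/43) + 6·(1/43) + 10·(5/43) + 11·(3/43) = 106/43.
E[S | T ≤ 2] = (106/43) / (14/43) = 53/7.

53/7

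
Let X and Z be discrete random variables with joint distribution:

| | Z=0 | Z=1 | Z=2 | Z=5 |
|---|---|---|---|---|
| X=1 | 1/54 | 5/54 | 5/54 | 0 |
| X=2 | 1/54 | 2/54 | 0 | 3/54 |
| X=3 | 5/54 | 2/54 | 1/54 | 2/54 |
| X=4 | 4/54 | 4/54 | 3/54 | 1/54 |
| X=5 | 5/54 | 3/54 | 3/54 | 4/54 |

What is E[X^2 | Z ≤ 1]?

409/32

P(Z ≤ 1) = 16/27.
Summing X^2·P(X=x,Z=y) over the conditioning event gives 409/54.
E[X^2 | Z ≤ 1] = (409/54) / (16/27) = 409/32.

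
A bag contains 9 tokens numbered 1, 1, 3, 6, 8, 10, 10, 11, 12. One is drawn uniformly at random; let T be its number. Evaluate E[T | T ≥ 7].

51/5

P(T ≥ 7) = 5/9.
Σ over the event: 8·1/9 + 10·2/9 + 11·1/9 + 12·1/9 = 17/3.
E[T | T ≥ 7] = (17/3) / (5/9) = 51/5.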